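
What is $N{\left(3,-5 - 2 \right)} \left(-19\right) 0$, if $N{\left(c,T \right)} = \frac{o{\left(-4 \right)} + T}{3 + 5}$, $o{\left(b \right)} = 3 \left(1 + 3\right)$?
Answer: $0$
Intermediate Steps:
$o{\left(b \right)} = 12$ ($o{\left(b \right)} = 3 \cdot 4 = 12$)
$N{\left(c,T \right)} = \frac{3}{2} + \frac{T}{8}$ ($N{\left(c,T \right)} = \frac{12 + T}{3 + 5} = \frac{12 + T}{8} = \left(12 + T\right) \frac{1}{8} = \frac{3}{2} + \frac{T}{8}$)
$N{\left(3,-5 - 2 \right)} \left(-19\right) 0 = \left(\frac{3}{2} + \frac{-5 - 2}{8}\right) \left(-19\right) 0 = \left(\frac{3}{2} + \frac{1}{8} \left(-7\right)\right) \left(-19\right) 0 = \left(\frac{3}{2} - \frac{7}{8}\right) \left(-19\right) 0 = \frac{5}{8} \left(-19\right) 0 = \left(- \frac{95}{8}\right) 0 = 0$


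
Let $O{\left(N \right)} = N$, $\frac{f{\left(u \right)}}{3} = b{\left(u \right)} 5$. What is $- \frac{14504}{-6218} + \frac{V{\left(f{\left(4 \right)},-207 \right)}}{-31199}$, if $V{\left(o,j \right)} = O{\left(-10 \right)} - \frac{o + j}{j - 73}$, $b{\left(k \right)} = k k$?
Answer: $\frac{63360044043}{27159353480} \approx 2.3329$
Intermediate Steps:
$b{\left(k \right)} = k^{2}$
$f{\left(u \right)} = 15 u^{2}$ ($f{\left(u \right)} = 3 u^{2} \cdot 5 = 3 \cdot 5 u^{2} = 15 u^{2}$)
$V{\left(o,j \right)} = -10 - \frac{j + o}{-73 + j}$ ($V{\left(o,j \right)} = -10 - \frac{o + j}{j - 73} = -10 - \frac{j + o}{-73 + j}$)
$- \frac{14504}{-6218} + \frac{V{\left(f{\left(4 \right)},-207 \right)}}{-31199} = - \frac{14504}{-6218} + \frac{\frac{1}{-73 - 207} \left(730 - 15 \cdot 4^{2} - -2277\right)}{-31199} = \left(-14504\right) \left(- \frac{1}{6218}\right) + \frac{730 - 15 \cdot 16 + 2277}{-280} \left(- \frac{1}{31199}\right) = \frac{7252}{3109} + - \frac{730 - 240 + 2277}{280} \left(- \frac{1}{31199}\right) = \frac{7252}{3109} + \left(- \frac{1}{280}\right) 2767 \left(- \frac{1}{31199}\right) = \frac{7252}{3109} - - \frac{2767}{8735720} = \frac{7252}{3109} + \frac{2767}{8735720} = \frac{63360044043}{27159353480}$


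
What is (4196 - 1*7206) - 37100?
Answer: -40110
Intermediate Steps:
(4196 - 1*7206) - 37100 = (4196 - 7206) - 37100 = -3010 - 37100 = -40110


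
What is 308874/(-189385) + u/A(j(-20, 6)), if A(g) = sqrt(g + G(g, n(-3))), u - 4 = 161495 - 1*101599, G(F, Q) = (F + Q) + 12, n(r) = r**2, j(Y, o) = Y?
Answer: -308874/189385 - 59900*I*sqrt(19)/19 ≈ -1.6309 - 13742.0*I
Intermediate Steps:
G(F, Q) = 12 + F + Q
u = 59900 (u = 4 + (161495 - 1*101599) = 4 + (161495 - 101599) = 4 + 59896 = 59900)
A(g) = sqrt(21 + 2*g) (A(g) = sqrt(g + (12 + g + (-3)**2)) = sqrt(g + (12 + g + 9)) = sqrt(g + (21 + g)) = sqrt(21 + 2*g))
308874/(-189385) + u/A(j(-20, 6)) = 308874/(-189385) + 59900/(sqrt(21 + 2*(-20))) = 308874*(-1/189385) + 59900/(sqrt(21 - 40)) = -308874/189385 + 59900/(sqrt(-19)) = -308874/189385 + 59900/((I*sqrt(19))) = -308874/189385 + 59900*(-I*sqrt(19)/19) = -308874/189385 - 59900*I*sqrt(19)/19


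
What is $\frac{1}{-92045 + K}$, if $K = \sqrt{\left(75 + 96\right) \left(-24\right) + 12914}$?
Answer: $- \frac{18409}{1694454643} - \frac{\sqrt{8810}}{8472273215} \approx -1.0875 \cdot 10^{-5}$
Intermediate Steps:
$K = \sqrt{8810}$ ($K = \sqrt{171 \left(-24\right) + 12914} = \sqrt{-4104 + 12914} = \sqrt{8810} \approx 93.862$)
$\frac{1}{-92045 + K} = \frac{1}{-92045 + \sqrt{8810}}$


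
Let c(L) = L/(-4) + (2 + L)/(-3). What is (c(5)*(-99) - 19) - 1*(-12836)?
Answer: 52687/4 ≈ 13172.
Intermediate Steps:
c(L) = -2/3 - 7*L/12 (c(L) = L*(-1/4) + (2 + L)*(-1/3) = -L/4 + (-2/3 - L/3) = -2/3 - 7*L/12)
(c(5)*(-99) - 19) - 1*(-12836) = ((-2/3 - 7/12*5)*(-99) - 19) - 1*(-12836) = ((-2/3 - 35/12)*(-99) - 19) + 12836 = (-43/12*(-99) - 19) + 12836 = (1419/4 - 19) + 12836 = 1343/4 + 12836 = 52687/4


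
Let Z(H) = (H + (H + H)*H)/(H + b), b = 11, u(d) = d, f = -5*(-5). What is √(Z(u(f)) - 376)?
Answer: I*√12261/6 ≈ 18.455*I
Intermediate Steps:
f = 25
Z(H) = (H + 2*H²)/(11 + H) (Z(H) = (H + (H + H)*H)/(H + 11) = (H + (2*H)*H)/(11 + H) = (H + 2*H²)/(11 + H))
√(Z(u(f)) - 376) = √(25*(1 + 2*25)/(11 + 25) - 376) = √(25*(1 + 50)/36 - 376) = √(25*(1/36)*51 - 376) = √(425/12 - 376) = √(-4087/12) = I*√12261/6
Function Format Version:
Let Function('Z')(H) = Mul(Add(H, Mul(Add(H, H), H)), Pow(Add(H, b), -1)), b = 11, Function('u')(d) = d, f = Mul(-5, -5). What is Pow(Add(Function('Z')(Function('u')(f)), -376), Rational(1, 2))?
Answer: Mul(Rational(1, 6), I, Pow(12261, Rational(1, 2))) ≈ Mul(18.455, I)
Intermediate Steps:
f = 25
Function('Z')(H) = Mul(Pow(Add(11, H), -1), Add(H, Mul(2, Pow(H, 2)))) (Function('Z')(H) = Mul(Add(H, Mul(Add(H, H), H)), Pow(Add(H, 11), -1)) = Mul(Add(H, Mul(Mul(2, H), H)), Pow(Add(11, H), -1)) = Mul(Add(H, Mul(2, Pow(H, 2))), Pow(Add(11, H), -1)) = Mul(Pow(Add(11, H), -1), Add(H, Mul(2, Pow(H, 2)))))
Pow(Add(Function('Z')(Function('u')(f)), -376), Rational(1, 2)) = Pow(Add(Mul(25, Pow(Add(11, 25), -1), Add(1, Mul(2, 25))), -376), Rational(1, 2)) = Pow(Add(Mul(25, Pow(36, -1), Add(1, 50)), -376), Rational(1, 2)) = Pow(Add(Mul(25, Rational(1, 36), 51), -376), Rational(1, 2)) = Pow(Add(Rational(425, 12), -376), Rational(1, 2)) = Pow(Rational(-4087, 12), Rational(1, 2)) = Mul(Rational(1, 6), I, Pow(12261, Rational(1, 2)))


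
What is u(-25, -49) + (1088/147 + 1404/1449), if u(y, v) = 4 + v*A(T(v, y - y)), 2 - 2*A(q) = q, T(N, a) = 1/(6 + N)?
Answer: -10816339/290766 ≈ -37.199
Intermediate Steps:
A(q) = 1 - q/2
u(y, v) = 4 + v*(1 - 1/(2*(6 + v)))
u(-25, -49) + (1088/147 + 1404/1449) = (24 + (-49)² + (19/2)*(-49))/(6 - 49) + (1088/147 + 1404/1449) = (24 + 2401 - 931/2)/(-43) + (1088*(1/147) + 1404*(1/1449)) = -1/43*3919/2 + (1088/147 + 156/161) = -3919/86 + 28300/3381 = -10816339/290766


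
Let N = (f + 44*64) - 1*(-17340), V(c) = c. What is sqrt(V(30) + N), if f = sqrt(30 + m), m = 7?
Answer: sqrt(20186 + sqrt(37)) ≈ 142.10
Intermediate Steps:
f = sqrt(37) (f = sqrt(30 + 7) = sqrt(37) ≈ 6.0828)
N = 20156 + sqrt(37) (N = (sqrt(37) + 44*64) - 1*(-17340) = (sqrt(37) + 2816) + 17340 = (2816 + sqrt(37)) + 17340 = 20156 + sqrt(37) ≈ 20162.)
sqrt(V(30) + N) = sqrt(30 + (20156 + sqrt(37))) = sqrt(20186 + sqrt(37))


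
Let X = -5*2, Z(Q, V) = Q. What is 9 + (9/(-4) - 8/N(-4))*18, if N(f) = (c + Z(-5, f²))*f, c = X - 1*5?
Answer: -333/10 ≈ -33.300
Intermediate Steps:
X = -10
c = -15 (c = -10 - 1*5 = -10 - 5 = -15)
N(f) = -20*f (N(f) = (-15 - 5)*f = -20*f)
9 + (9/(-4) - 8/N(-4))*18 = 9 + (9/(-4) - 8/((-20*(-4))))*18 = 9 + (9*(-¼) - 8/80)*18 = 9 + (-9/4 - 8*1/80)*18 = 9 + (-9/4 - ⅒)*18 = 9 - 47/20*18 = 9 - 423/10 = -333/10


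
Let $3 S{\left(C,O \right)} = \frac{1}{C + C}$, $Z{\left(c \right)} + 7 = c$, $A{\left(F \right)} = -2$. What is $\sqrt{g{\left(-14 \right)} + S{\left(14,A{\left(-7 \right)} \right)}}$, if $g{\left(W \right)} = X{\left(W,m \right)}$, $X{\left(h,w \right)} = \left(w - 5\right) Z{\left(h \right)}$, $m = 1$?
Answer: $\frac{\sqrt{148197}}{42} \approx 9.1658$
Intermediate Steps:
$Z{\left(c \right)} = -7 + c$
$S{\left(C,O \right)} = \frac{1}{6 C}$ ($S{\left(C,O \right)} = \frac{1}{3 \left(C + C\right)} = \frac{1}{3 \cdot 2 C} = \frac{\frac{1}{2} \frac{1}{C}}{3} = \frac{1}{6 C}$)
$X{\left(h,w \right)} = \left(-7 + h\right) \left(-5 + w\right)$ ($X{\left(h,w \right)} = \left(w - 5\right) \left(-7 + h\right) = \left(-5 + w\right) \left(-7 + h\right) = \left(-7 + h\right) \left(-5 + w\right)$)
$g{\left(W \right)} = 28 - 4 W$ ($g{\left(W \right)} = \left(-7 + W\right) \left(-5 + 1\right) = \left(-7 + W\right) \left(-4\right) = 28 - 4 W$)
$\sqrt{g{\left(-14 \right)} + S{\left(14,A{\left(-7 \right)} \right)}} = \sqrt{\left(28 - -56\right) + \frac{1}{6 \cdot 14}} = \sqrt{\left(28 + 56\right) + \frac{1}{6} \cdot \frac{1}{14}} = \sqrt{84 + \frac{1}{84}} = \sqrt{\frac{7057}{84}} = \frac{\sqrt{148197}}{42}$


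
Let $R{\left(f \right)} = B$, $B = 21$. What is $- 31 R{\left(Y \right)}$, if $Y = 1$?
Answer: $-651$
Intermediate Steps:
$R{\left(f \right)} = 21$
$- 31 R{\left(Y \right)} = \left(-31\right) 21 = -651$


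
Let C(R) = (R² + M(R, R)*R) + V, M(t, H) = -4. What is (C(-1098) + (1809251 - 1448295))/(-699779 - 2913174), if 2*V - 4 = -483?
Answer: -3141425/7225906 ≈ -0.43474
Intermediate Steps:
V = -479/2 (V = 2 + (½)*(-483) = 2 - 483/2 = -479/2 ≈ -239.50)
C(R) = -479/2 + R² - 4*R (C(R) = (R² - 4*R) - 479/2 = -479/2 + R² - 4*R)
(C(-1098) + (1809251 - 1448295))/(-699779 - 2913174) = ((-479/2 + (-1098)² - 4*(-1098)) + (1809251 - 1448295))/(-699779 - 2913174) = ((-479/2 + 1205604 + 4392) + 360956)/(-3612953) = (2419513/2 + 360956)*(-1/3612953) = (3141425/2)*(-1/3612953) = -3141425/7225906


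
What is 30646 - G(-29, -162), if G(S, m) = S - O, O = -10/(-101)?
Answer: 3098185/101 ≈ 30675.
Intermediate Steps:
O = 10/101 (O = -10*(-1/101) = 10/101 ≈ 0.099010)
G(S, m) = -10/101 + S (G(S, m) = S - 1*10/101 = S - 10/101 = -10/101 + S)
30646 - G(-29, -162) = 30646 - (-10/101 - 29) = 30646 - 1*(-2939/101) = 30646 + 2939/101 = 3098185/101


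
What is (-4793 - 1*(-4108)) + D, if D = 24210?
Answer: 23525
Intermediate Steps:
(-4793 - 1*(-4108)) + D = (-4793 - 1*(-4108)) + 24210 = (-4793 + 4108) + 24210 = -685 + 24210 = 23525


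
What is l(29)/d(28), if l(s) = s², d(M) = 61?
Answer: 841/61 ≈ 13.787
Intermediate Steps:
l(29)/d(28) = 29²/61 = 841*(1/61) = 841/61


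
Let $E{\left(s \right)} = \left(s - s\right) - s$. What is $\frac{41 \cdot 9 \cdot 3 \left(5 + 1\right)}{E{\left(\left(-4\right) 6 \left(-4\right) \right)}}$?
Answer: $- \frac{1107}{16} \approx -69.188$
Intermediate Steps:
$E{\left(s \right)} = - s$ ($E{\left(s \right)} = 0 - s = - s$)
$\frac{41 \cdot 9 \cdot 3 \left(5 + 1\right)}{E{\left(\left(-4\right) 6 \left(-4\right) \right)}} = \frac{41 \cdot 9 \cdot 3 \left(5 + 1\right)}{\left(-1\right) \left(-4\right) 6 \left(-4\right)} = \frac{369 \cdot 3 \cdot 6}{\left(-1\right) \left(\left(-24\right) \left(-4\right)\right)} = \frac{369 \cdot 18}{\left(-1\right) 96} = \frac{6642}{-96} = 6642 \left(- \frac{1}{96}\right) = - \frac{1107}{16}$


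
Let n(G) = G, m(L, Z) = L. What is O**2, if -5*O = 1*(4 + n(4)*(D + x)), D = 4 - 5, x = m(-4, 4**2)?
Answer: 256/25 ≈ 10.240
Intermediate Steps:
x = -4
D = -1
O = 16/5 (O = -(4 + 4*(-1 - 4))/5 = -(4 + 4*(-5))/5 = -(4 - 20)/5 = -(-16)/5 = -1/5*(-16) = 16/5 ≈ 3.2000)
O**2 = (16/5)**2 = 256/25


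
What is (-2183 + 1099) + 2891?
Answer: 1807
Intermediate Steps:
(-2183 + 1099) + 2891 = -1084 + 2891 = 1807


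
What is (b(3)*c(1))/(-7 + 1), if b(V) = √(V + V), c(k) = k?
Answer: -√6/6 ≈ -0.40825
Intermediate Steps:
b(V) = √2*√V (b(V) = √(2*V) = √2*√V)
(b(3)*c(1))/(-7 + 1) = ((√2*√3)*1)/(-7 + 1) = (√6*1)/(-6) = √6*(-⅙) = -√6/6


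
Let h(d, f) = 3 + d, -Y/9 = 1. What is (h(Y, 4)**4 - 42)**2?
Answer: 1572516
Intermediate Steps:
Y = -9 (Y = -9*1 = -9)
(h(Y, 4)**4 - 42)**2 = ((3 - 9)**4 - 42)**2 = ((-6)**4 - 42)**2 = (1296 - 42)**2 = 1254**2 = 1572516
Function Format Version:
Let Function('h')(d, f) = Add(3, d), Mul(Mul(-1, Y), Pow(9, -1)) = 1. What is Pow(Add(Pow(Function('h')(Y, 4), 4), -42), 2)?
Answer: 1572516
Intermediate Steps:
Y = -9 (Y = Mul(-9, 1) = -9)
Pow(Add(Pow(Function('h')(Y, 4), 4), -42), 2) = Pow(Add(Pow(Add(3, -9), 4), -42), 2) = Pow(Add(Pow(-6, 4), -42), 2) = Pow(Add(1296, -42), 2) = Pow(1254, 2) = 1572516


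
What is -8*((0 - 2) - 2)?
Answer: 32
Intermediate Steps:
-8*((0 - 2) - 2) = -8*(-2 - 2) = -8*(-4) = 32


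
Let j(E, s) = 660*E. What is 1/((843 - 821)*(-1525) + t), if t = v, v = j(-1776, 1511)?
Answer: -1/1205710 ≈ -8.2939e-7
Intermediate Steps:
v = -1172160 (v = 660*(-1776) = -1172160)
t = -1172160
1/((843 - 821)*(-1525) + t) = 1/((843 - 821)*(-1525) - 1172160) = 1/(22*(-1525) - 1172160) = 1/(-33550 - 1172160) = 1/(-1205710) = -1/1205710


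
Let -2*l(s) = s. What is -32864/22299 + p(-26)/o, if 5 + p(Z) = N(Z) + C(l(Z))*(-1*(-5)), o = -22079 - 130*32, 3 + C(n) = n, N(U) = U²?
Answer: -878396075/585103461 ≈ -1.5013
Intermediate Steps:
l(s) = -s/2
C(n) = -3 + n
o = -26239 (o = -22079 - 4160 = -26239)
p(Z) = -20 + Z² - 5*Z/2 (p(Z) = -5 + (Z² + (-3 - Z/2)*(-1*(-5))) = -5 + (Z² + (-3 - Z/2)*5) = -5 + (Z² + (-15 - 5*Z/2)) = -5 + (-15 + Z² - 5*Z/2) = -20 + Z² - 5*Z/2)
-32864/22299 + p(-26)/o = -32864/22299 + (-20 + (-26)² - 5/2*(-26))/(-26239) = -32864*1/22299 + (-20 + 676 + 65)*(-1/26239) = -32864/22299 + 721*(-1/26239) = -32864/22299 - 721/26239 = -878396075/585103461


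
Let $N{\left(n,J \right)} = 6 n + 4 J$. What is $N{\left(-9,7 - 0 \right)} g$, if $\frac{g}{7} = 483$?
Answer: $-87906$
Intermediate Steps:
$g = 3381$ ($g = 7 \cdot 483 = 3381$)
$N{\left(n,J \right)} = 4 J + 6 n$
$N{\left(-9,7 - 0 \right)} g = \left(4 \left(7 - 0\right) + 6 \left(-9\right)\right) 3381 = \left(4 \left(7 + 0\right) - 54\right) 3381 = \left(4 \cdot 7 - 54\right) 3381 = \left(28 - 54\right) 3381 = \left(-26\right) 3381 = -87906$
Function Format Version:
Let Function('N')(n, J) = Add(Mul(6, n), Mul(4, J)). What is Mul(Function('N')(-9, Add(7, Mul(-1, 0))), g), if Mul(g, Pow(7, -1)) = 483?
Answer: -87906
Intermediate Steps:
g = 3381 (g = Mul(7, 483) = 3381)
Function('N')(n, J) = Add(Mul(4, J), Mul(6, n))
Mul(Function('N')(-9, Add(7, Mul(-1, 0))), g) = Mul(Add(Mul(4, Add(7, Mul(-1, 0))), Mul(6, -9)), 3381) = Mul(Add(Mul(4, Add(7, 0)), -54), 3381) = Mul(Add(Mul(4, 7), -54), 3381) = Mul(Add(28, -54), 3381) = Mul(-26, 3381) = -87906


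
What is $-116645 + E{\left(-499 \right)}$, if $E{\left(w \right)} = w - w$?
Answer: $-116645$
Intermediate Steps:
$E{\left(w \right)} = 0$
$-116645 + E{\left(-499 \right)} = -116645 + 0 = -116645$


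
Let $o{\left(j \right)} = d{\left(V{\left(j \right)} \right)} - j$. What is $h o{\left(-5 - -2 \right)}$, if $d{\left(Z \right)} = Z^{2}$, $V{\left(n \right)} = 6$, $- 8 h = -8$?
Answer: $39$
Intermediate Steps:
$h = 1$ ($h = \left(- \frac{1}{8}\right) \left(-8\right) = 1$)
$o{\left(j \right)} = 36 - j$ ($o{\left(j \right)} = 6^{2} - j = 36 - j$)
$h o{\left(-5 - -2 \right)} = 1 \left(36 - \left(-5 - -2\right)\right) = 1 \left(36 - \left(-5 + 2\right)\right) = 1 \left(36 - -3\right) = 1 \left(36 + 3\right) = 1 \cdot 39 = 39$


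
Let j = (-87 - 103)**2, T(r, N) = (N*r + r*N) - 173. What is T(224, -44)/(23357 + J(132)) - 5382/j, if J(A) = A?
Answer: -422133149/423976450 ≈ -0.99565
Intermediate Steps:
T(r, N) = -173 + 2*N*r (T(r, N) = (N*r + N*r) - 173 = 2*N*r - 173 = -173 + 2*N*r)
j = 36100 (j = (-190)**2 = 36100)
T(224, -44)/(23357 + J(132)) - 5382/j = (-173 + 2*(-44)*224)/(23357 + 132) - 5382/36100 = (-173 - 19712)/23489 - 5382*1/36100 = -19885*1/23489 - 2691/18050 = -19885/23489 - 2691/18050 = -422133149/423976450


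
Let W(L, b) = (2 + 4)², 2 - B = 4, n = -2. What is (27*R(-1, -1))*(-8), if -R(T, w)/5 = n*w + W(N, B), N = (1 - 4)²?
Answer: 41040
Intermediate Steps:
B = -2 (B = 2 - 1*4 = 2 - 4 = -2)
N = 9 (N = (-3)² = 9)
W(L, b) = 36 (W(L, b) = 6² = 36)
R(T, w) = -180 + 10*w (R(T, w) = -5*(-2*w + 36) = -5*(36 - 2*w) = -180 + 10*w)
(27*R(-1, -1))*(-8) = (27*(-180 + 10*(-1)))*(-8) = (27*(-180 - 10))*(-8) = (27*(-190))*(-8) = -5130*(-8) = 41040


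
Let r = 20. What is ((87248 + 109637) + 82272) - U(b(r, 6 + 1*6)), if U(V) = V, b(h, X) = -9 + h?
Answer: 279146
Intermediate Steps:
((87248 + 109637) + 82272) - U(b(r, 6 + 1*6)) = ((87248 + 109637) + 82272) - (-9 + 20) = (196885 + 82272) - 1*11 = 279157 - 11 = 279146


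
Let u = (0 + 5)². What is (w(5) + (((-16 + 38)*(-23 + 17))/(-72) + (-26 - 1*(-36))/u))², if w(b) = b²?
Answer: 667489/900 ≈ 741.65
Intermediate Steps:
u = 25 (u = 5² = 25)
(w(5) + (((-16 + 38)*(-23 + 17))/(-72) + (-26 - 1*(-36))/u))² = (5² + (((-16 + 38)*(-23 + 17))/(-72) + (-26 - 1*(-36))/25))² = (25 + ((22*(-6))*(-1/72) + (-26 + 36)*(1/25)))² = (25 + (-132*(-1/72) + 10*(1/25)))² = (25 + (11/6 + ⅖))² = (25 + 67/30)² = (817/30)² = 667489/900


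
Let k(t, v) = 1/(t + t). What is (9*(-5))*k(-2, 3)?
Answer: 45/4 ≈ 11.250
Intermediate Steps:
k(t, v) = 1/(2*t)
(9*(-5))*k(-2, 3) = (9*(-5))*((½)/(-2)) = -45*(-1)/(2*2) = -45*(-¼) = 45/4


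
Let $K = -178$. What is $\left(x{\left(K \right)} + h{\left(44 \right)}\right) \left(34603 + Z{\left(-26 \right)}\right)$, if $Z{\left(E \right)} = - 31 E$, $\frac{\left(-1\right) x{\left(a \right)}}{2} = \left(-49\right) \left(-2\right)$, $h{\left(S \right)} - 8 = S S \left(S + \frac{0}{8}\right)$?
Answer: $3009623364$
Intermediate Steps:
$h{\left(S \right)} = 8 + S^{3}$ ($h{\left(S \right)} = 8 + S S \left(S + \frac{0}{8}\right) = 8 + S^{2} \left(S + 0 \cdot \frac{1}{8}\right) = 8 + S^{2} \left(S + 0\right) = 8 + S^{2} S = 8 + S^{3}$)
$x{\left(a \right)} = -196$ ($x{\left(a \right)} = - 2 \left(\left(-49\right) \left(-2\right)\right) = \left(-2\right) 98 = -196$)
$\left(x{\left(K \right)} + h{\left(44 \right)}\right) \left(34603 + Z{\left(-26 \right)}\right) = \left(-196 + \left(8 + 44^{3}\right)\right) \left(34603 - -806\right) = \left(-196 + \left(8 + 85184\right)\right) \left(34603 + 806\right) = \left(-196 + 85192\right) 35409 = 84996 \cdot 35409 = 3009623364$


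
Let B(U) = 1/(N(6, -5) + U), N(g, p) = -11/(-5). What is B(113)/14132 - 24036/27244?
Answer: -48913418233/55441757952 ≈ -0.88225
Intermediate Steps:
N(g, p) = 11/5 (N(g, p) = -11*(-1/5) = 11/5)
B(U) = 1/(11/5 + U)
B(113)/14132 - 24036/27244 = (5/(11 + 5*113))/14132 - 24036/27244 = (5/(11 + 565))*(1/14132) - 24036*1/27244 = (5/576)*(1/14132) - 6009/6811 = 5/8140032 - 6009/6811 = -48913418233/55441757952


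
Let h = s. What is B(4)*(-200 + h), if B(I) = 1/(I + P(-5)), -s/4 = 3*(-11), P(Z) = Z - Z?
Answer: -17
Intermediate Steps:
P(Z) = 0
s = 132 (s = -12*(-11) = -4*(-33) = 132)
B(I) = 1/I (B(I) = 1/(I + 0) = 1/I)
h = 132
B(4)*(-200 + h) = (-200 + 132)/4 = (1/4)*(-68) = -17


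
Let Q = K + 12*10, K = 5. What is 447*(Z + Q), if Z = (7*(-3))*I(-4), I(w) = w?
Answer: 93423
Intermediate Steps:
Q = 125 (Q = 5 + 12*10 = 5 + 120 = 125)
Z = 84 (Z = (7*(-3))*(-4) = -21*(-4) = 84)
447*(Z + Q) = 447*(84 + 125) = 447*209 = 93423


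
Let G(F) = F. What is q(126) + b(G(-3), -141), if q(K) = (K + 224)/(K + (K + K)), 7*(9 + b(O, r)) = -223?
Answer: -7547/189 ≈ -39.931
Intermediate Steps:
b(O, r) = -286/7 (b(O, r) = -9 + (1/7)*(-223) = -9 - 223/7 = -286/7)
q(K) = (224 + K)/(3*K) (q(K) = (224 + K)/(K + 2*K) = (224 + K)/((3*K)) = (224 + K)*(1/(3*K)) = (224 + K)/(3*K))
q(126) + b(G(-3), -141) = (1/3)*(224 + 126)/126 - 286/7 = (1/3)*(1/126)*350 - 286/7 = 25/27 - 286/7 = -7547/189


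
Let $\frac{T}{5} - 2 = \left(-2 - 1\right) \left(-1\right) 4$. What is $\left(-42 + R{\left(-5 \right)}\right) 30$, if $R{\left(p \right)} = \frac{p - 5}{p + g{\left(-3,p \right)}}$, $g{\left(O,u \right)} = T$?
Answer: $- \frac{16440}{13} \approx -1264.6$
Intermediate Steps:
$T = 70$ ($T = 10 + 5 \left(-2 - 1\right) \left(-1\right) 4 = 10 + 5 \left(-3\right) \left(-1\right) 4 = 10 + 5 \cdot 3 \cdot 4 = 10 + 5 \cdot 12 = 10 + 60 = 70$)
$g{\left(O,u \right)} = 70$
$R{\left(p \right)} = \frac{-5 + p}{70 + p}$ ($R{\left(p \right)} = \frac{p - 5}{p + 70} = \frac{-5 + p}{70 + p}$)
$\left(-42 + R{\left(-5 \right)}\right) 30 = \left(-42 + \frac{-5 - 5}{70 - 5}\right) 30 = \left(-42 + \frac{1}{65} \left(-10\right)\right) 30 = \left(-42 - \frac{2}{13}\right) 30 = \left(- \frac{548}{13}\right) 30 = - \frac{16440}{13}$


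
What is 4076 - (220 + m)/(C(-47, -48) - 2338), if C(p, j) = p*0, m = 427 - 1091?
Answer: 4764622/1169 ≈ 4075.8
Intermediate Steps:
m = -664
C(p, j) = 0
4076 - (220 + m)/(C(-47, -48) - 2338) = 4076 - (220 - 664)/(0 - 2338) = 4076 - (-444)/(-2338) = 4076 - (-444)*(-1)/2338 = 4076 - 1*222/1169 = 4076 - 222/1169 = 4764622/1169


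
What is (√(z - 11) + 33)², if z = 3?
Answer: 1081 + 132*I*√2 ≈ 1081.0 + 186.68*I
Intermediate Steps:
(√(z - 11) + 33)² = (√(3 - 11) + 33)² = (√(-8) + 33)² = (2*I*√2 + 33)² = (33 + 2*I*√2)²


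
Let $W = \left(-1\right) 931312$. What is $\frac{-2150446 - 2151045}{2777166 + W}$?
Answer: $- \frac{4301491}{1845854} \approx -2.3304$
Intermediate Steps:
$W = -931312$
$\frac{-2150446 - 2151045}{2777166 + W} = \frac{-2150446 - 2151045}{2777166 - 931312} = - \frac{4301491}{1845854}$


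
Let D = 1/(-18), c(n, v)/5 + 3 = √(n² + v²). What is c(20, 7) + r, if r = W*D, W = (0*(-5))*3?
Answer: -15 + 5*√449 ≈ 90.948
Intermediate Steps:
c(n, v) = -15 + 5*√(n² + v²)
D = -1/18 ≈ -0.055556
W = 0 (W = 0*3 = 0)
r = 0 (r = 0*(-1/18) = 0)
c(20, 7) + r = (-15 + 5*√(20² + 7²)) + 0 = (-15 + 5*√(400 + 49)) + 0 = (-15 + 5*√449) + 0 = -15 + 5*√449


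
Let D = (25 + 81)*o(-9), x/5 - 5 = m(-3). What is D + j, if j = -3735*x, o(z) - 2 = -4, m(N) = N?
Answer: -37562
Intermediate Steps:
o(z) = -2 (o(z) = 2 - 4 = -2)
x = 10 (x = 25 + 5*(-3) = 25 - 15 = 10)
D = -212 (D = (25 + 81)*(-2) = 106*(-2) = -212)
j = -37350 (j = -3735*10 = -37350)
D + j = -212 - 37350 = -37562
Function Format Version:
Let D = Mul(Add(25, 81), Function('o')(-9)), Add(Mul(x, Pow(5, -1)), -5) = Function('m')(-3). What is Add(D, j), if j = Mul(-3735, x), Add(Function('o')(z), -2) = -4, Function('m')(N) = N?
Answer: -37562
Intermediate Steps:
Function('o')(z) = -2 (Function('o')(z) = Add(2, -4) = -2)
x = 10 (x = Add(25, Mul(5, -3)) = Add(25, -15) = 10)
D = -212 (D = Mul(Add(25, 81), -2) = Mul(106, -2) = -212)
j = -37350 (j = Mul(-3735, 10) = -37350)
Add(D, j) = Add(-212, -37350) = -37562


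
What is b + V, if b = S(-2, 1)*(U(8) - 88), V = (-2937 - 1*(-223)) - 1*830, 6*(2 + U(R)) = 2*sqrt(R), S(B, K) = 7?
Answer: -4174 + 14*sqrt(2)/3 ≈ -4167.4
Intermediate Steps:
U(R) = -2 + sqrt(R)/3 (U(R) = -2 + (2*sqrt(R))/6 = -2 + sqrt(R)/3)
V = -3544 (V = (-2937 + 223) - 830 = -2714 - 830 = -3544)
b = -630 + 14*sqrt(2)/3 (b = 7*((-2 + sqrt(8)/3) - 88) = 7*((-2 + (2*sqrt(2))/3) - 88) = 7*((-2 + 2*sqrt(2)/3) - 88) = 7*(-90 + 2*sqrt(2)/3) = -630 + 14*sqrt(2)/3 ≈ -623.40)
b + V = (-630 + 14*sqrt(2)/3) - 3544 = -4174 + 14*sqrt(2)/3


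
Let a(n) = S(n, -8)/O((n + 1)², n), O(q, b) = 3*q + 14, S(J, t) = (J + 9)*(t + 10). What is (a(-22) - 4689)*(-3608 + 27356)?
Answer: -148881412812/1337 ≈ -1.1135e+8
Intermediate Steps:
S(J, t) = (9 + J)*(10 + t)
O(q, b) = 14 + 3*q
a(n) = (18 + 2*n)/(14 + 3*(1 + n)²) (a(n) = (90 + 9*(-8) + 10*n + n*(-8))/(14 + 3*(n + 1)²) = (90 - 72 + 10*n - 8*n)/(14 + 3*(1 + n)²) = (18 + 2*n)/(14 + 3*(1 + n)²))
(a(-22) - 4689)*(-3608 + 27356) = (2*(9 - 22)/(14 + 3*(1 - 22)²) - 4689)*(-3608 + 27356) = (2*(-13)/(14 + 3*(-21)²) - 4689)*23748 = (2*(-13)/(14 + 3*441) - 4689)*23748 = (2*(-13)/(14 + 1323) - 4689)*23748 = (2*(-13)/1337 - 4689)*23748 = (2*(1/1337)*(-13) - 4689)*23748 = (-26/1337 - 4689)*23748 = -6269219/1337*23748 = -148881412812/1337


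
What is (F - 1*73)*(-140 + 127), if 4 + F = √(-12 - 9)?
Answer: 1001 - 13*I*√21 ≈ 1001.0 - 59.573*I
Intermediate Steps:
F = -4 + I*√21 (F = -4 + √(-12 - 9) = -4 + √(-21) = -4 + I*√21 ≈ -4.0 + 4.5826*I)
(F - 1*73)*(-140 + 127) = ((-4 + I*√21) - 1*73)*(-140 + 127) = ((-4 + I*√21) - 73)*(-13) = (-77 + I*√21)*(-13) = 1001 - 13*I*√21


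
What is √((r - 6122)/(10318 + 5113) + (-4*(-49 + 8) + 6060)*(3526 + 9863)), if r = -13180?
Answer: 3*√2204770310811926/15431 ≈ 9128.7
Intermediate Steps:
√((r - 6122)/(10318 + 5113) + (-4*(-49 + 8) + 6060)*(3526 + 9863)) = √((-13180 - 6122)/(10318 + 5113) + (-4*(-49 + 8) + 6060)*(3526 + 9863)) = √(-19302/15431 + (-4*(-41) + 6060)*13389) = √(-19302*1/15431 + (164 + 6060)*13389) = √(-19302/15431 + 6224*13389) = √(-19302/15431 + 83333136) = √(1285913602314/15431) = 3*√2204770310811926/15431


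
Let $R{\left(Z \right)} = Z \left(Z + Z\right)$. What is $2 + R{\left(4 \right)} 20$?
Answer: $642$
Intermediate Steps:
$R{\left(Z \right)} = 2 Z^{2}$ ($R{\left(Z \right)} = Z 2 Z = 2 Z^{2}$)
$2 + R{\left(4 \right)} 20 = 2 + 2 \cdot 4^{2} \cdot 20 = 2 + 2 \cdot 16 \cdot 20 = 2 + 32 \cdot 20 = 2 + 640 = 642$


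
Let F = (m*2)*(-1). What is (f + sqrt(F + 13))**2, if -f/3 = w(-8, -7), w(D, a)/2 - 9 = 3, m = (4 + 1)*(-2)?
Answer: (72 - sqrt(33))**2 ≈ 4389.8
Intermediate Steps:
m = -10 (m = 5*(-2) = -10)
w(D, a) = 24 (w(D, a) = 18 + 2*3 = 18 + 6 = 24)
f = -72 (f = -3*24 = -72)
F = 20 (F = -10*2*(-1) = -20*(-1) = 20)
(f + sqrt(F + 13))**2 = (-72 + sqrt(20 + 13))**2 = (-72 + sqrt(33))**2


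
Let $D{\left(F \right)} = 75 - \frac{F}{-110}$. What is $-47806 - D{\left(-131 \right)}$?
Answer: $- \frac{5266779}{110} \approx -47880.0$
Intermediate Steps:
$D{\left(F \right)} = 75 + \frac{F}{110}$ ($D{\left(F \right)} = 75 - F \left(- \frac{1}{110}\right) = 75 - - \frac{F}{110} = 75 + \frac{F}{110}$)
$-47806 - D{\left(-131 \right)} = -47806 - \left(75 + \frac{1}{110} \left(-131\right)\right) = -47806 - \left(75 - \frac{131}{110}\right) = -47806 - \frac{8119}{110} = - \frac{5266779}{110}$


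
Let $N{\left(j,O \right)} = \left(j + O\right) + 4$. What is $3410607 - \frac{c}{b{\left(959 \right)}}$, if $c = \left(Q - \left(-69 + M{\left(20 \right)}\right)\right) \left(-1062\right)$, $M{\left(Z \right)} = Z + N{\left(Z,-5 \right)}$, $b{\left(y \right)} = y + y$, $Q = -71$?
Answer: $\frac{3270750342}{959} \approx 3.4106 \cdot 10^{6}$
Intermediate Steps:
$N{\left(j,O \right)} = 4 + O + j$ ($N{\left(j,O \right)} = \left(O + j\right) + 4 = 4 + O + j$)
$b{\left(y \right)} = 2 y$
$M{\left(Z \right)} = -1 + 2 Z$ ($M{\left(Z \right)} = Z + \left(4 - 5 + Z\right) = Z + \left(-1 + Z\right) = -1 + 2 Z$)
$c = 43542$ ($c = \left(-71 + \left(69 - \left(-1 + 2 \cdot 20\right)\right)\right) \left(-1062\right) = \left(-71 + \left(69 - \left(-1 + 40\right)\right)\right) \left(-1062\right) = \left(-71 + \left(69 - 39\right)\right) \left(-1062\right) = \left(-71 + 30\right) \left(-1062\right) = \left(-41\right) \left(-1062\right) = 43542$)
$3410607 - \frac{c}{b{\left(959 \right)}} = 3410607 - \frac{43542}{2 \cdot 959} = 3410607 - \frac{43542}{1918} = 3410607 - 43542 \cdot \frac{1}{1918} = 3410607 - \frac{21771}{959} = \frac{3270750342}{959}$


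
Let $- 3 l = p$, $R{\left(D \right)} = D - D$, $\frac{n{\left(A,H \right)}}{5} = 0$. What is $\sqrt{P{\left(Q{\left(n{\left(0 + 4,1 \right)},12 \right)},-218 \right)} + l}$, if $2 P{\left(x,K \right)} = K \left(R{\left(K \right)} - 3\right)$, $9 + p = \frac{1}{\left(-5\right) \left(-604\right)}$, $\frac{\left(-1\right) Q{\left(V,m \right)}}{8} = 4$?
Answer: $\frac{\sqrt{6771894735}}{4530} \approx 18.166$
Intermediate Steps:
$n{\left(A,H \right)} = 0$ ($n{\left(A,H \right)} = 5 \cdot 0 = 0$)
$Q{\left(V,m \right)} = -32$ ($Q{\left(V,m \right)} = \left(-8\right) 4 = -32$)
$R{\left(D \right)} = 0$
$p = - \frac{27179}{3020}$ ($p = -9 + \frac{1}{\left(-5\right) \left(-604\right)} = -9 + \frac{1}{3020} = - \frac{27179}{3020} \approx -8.9997$)
$l = \frac{27179}{9060}$ ($l = \left(- \frac{1}{3}\right) \left(- \frac{27179}{3020}\right) = \frac{27179}{9060} \approx 2.9999$)
$P{\left(x,K \right)} = - \frac{3 K}{2}$ ($P{\left(x,K \right)} = \frac{K \left(0 - 3\right)}{2} = \frac{K \left(-3\right)}{2} = \frac{\left(-3\right) K}{2} = - \frac{3 K}{2}$)
$\sqrt{P{\left(Q{\left(n{\left(0 + 4,1 \right)},12 \right)},-218 \right)} + l} = \sqrt{\left(- \frac{3}{2}\right) \left(-218\right) + \frac{27179}{9060}} = \sqrt{327 + \frac{27179}{9060}} = \sqrt{\frac{2989799}{9060}} = \frac{\sqrt{6771894735}}{4530}$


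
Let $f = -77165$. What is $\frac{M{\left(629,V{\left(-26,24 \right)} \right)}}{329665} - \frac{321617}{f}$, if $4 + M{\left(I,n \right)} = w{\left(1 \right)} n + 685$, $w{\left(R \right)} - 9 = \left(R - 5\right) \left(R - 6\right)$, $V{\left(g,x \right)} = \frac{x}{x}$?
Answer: $\frac{21216131091}{5087719945} \approx 4.1701$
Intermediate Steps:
$V{\left(g,x \right)} = 1$
$w{\left(R \right)} = 9 + \left(-6 + R\right) \left(-5 + R\right)$ ($w{\left(R \right)} = 9 + \left(R - 5\right) \left(R - 6\right) = 9 + \left(-5 + R\right) \left(-6 + R\right) = 9 + \left(-6 + R\right) \left(-5 + R\right)$)
$M{\left(I,n \right)} = 681 + 29 n$ ($M{\left(I,n \right)} = -4 + \left(\left(39 + 1^{2} - 11\right) n + 685\right) = -4 + \left(\left(39 + 1 - 11\right) n + 685\right) = -4 + \left(29 n + 685\right) = -4 + \left(685 + 29 n\right) = 681 + 29 n$)
$\frac{M{\left(629,V{\left(-26,24 \right)} \right)}}{329665} - \frac{321617}{f} = \frac{681 + 29 \cdot 1}{329665} - \frac{321617}{-77165} = \left(681 + 29\right) \frac{1}{329665} - - \frac{321617}{77165} = 710 \cdot \frac{1}{329665} + \frac{321617}{77165} = \frac{142}{65933} + \frac{321617}{77165} = \frac{21216131091}{5087719945}$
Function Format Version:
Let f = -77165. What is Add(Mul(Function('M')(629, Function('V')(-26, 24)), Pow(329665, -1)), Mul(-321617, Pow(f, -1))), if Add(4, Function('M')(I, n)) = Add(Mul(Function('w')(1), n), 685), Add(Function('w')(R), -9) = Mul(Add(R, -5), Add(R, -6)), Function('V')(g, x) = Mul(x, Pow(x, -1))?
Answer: Rational(21216131091, 5087719945) ≈ 4.1701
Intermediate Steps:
Function('V')(g, x) = 1
Function('w')(R) = Add(9, Mul(Add(-6, R), Add(-5, R))) (Function('w')(R) = Add(9, Mul(Add(R, -5), Add(R, -6))) = Add(9, Mul(Add(-5, R), Add(-6, R))) = Add(9, Mul(Add(-6, R), Add(-5, R))))
Function('M')(I, n) = Add(681, Mul(29, n)) (Function('M')(I, n) = Add(-4, Add(Mul(Add(39, Pow(1, 2), Mul(-11, 1)), n), 685)) = Add(-4, Add(Mul(Add(39, 1, -11), n), 685)) = Add(-4, Add(Mul(29, n), 685)) = Add(-4, Add(685, Mul(29, n))) = Add(681, Mul(29, n)))
Add(Mul(Function('M')(629, Function('V')(-26, 24)), Pow(329665, -1)), Mul(-321617, Pow(f, -1))) = Add(Mul(Add(681, Mul(29, 1)), Pow(329665, -1)), Mul(-321617, Pow(-77165, -1))) = Add(Mul(Add(681, 29), Rational(1, 329665)), Mul(-321617, Rational(-1, 77165))) = Add(Mul(710, Rational(1, 329665)), Rational(321617, 77165)) = Add(Rational(142, 65933), Rational(321617, 77165)) = Rational(21216131091, 5087719945)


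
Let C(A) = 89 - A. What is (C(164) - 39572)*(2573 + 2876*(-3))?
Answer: 240062585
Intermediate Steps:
(C(164) - 39572)*(2573 + 2876*(-3)) = ((89 - 1*164) - 39572)*(2573 + 2876*(-3)) = ((89 - 164) - 39572)*(2573 - 8628) = (-75 - 39572)*(-6055) = -39647*(-6055) = 240062585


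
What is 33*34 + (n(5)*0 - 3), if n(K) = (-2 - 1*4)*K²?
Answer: 1119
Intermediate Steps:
n(K) = -6*K² (n(K) = (-2 - 4)*K² = -6*K²)
33*34 + (n(5)*0 - 3) = 33*34 + (-6*5²*0 - 3) = 1122 + (-6*25*0 - 3) = 1122 + (-150*0 - 3) = 1122 + (0 - 3) = 1122 - 3 = 1119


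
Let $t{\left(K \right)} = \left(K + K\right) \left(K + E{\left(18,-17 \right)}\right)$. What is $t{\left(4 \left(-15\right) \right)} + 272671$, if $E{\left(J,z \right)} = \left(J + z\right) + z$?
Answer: $281791$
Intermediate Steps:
$E{\left(J,z \right)} = J + 2 z$
$t{\left(K \right)} = 2 K \left(-16 + K\right)$ ($t{\left(K \right)} = \left(K + K\right) \left(K + \left(18 + 2 \left(-17\right)\right)\right) = 2 K \left(K + \left(18 - 34\right)\right) = 2 K \left(K - 16\right) = 2 K \left(-16 + K\right)$)
$t{\left(4 \left(-15\right) \right)} + 272671 = 2 \cdot 4 \left(-15\right) \left(-16 + 4 \left(-15\right)\right) + 272671 = 2 \left(-60\right) \left(-16 - 60\right) + 272671 = 2 \left(-60\right) \left(-76\right) + 272671 = 9120 + 272671 = 281791$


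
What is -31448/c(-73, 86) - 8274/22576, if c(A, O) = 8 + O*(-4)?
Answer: 22099687/237048 ≈ 93.229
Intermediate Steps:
c(A, O) = 8 - 4*O
-31448/c(-73, 86) - 8274/22576 = -31448/(8 - 4*86) - 8274/22576 = -31448/(8 - 344) - 8274*1/22576 = -31448/(-336) - 4137/11288 = -31448*(-1/336) - 4137/11288 = 3931/42 - 4137/11288 = 22099687/237048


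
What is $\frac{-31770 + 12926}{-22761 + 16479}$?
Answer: $\frac{9422}{3141} \approx 2.9997$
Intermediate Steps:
$\frac{-31770 + 12926}{-22761 + 16479} = - \frac{18844}{-6282} = \left(-18844\right) \left(- \frac{1}{6282}\right) = \frac{9422}{3141}$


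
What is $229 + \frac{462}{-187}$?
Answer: $\frac{3851}{17} \approx 226.53$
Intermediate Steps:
$229 + \frac{462}{-187} = 229 + 462 \left(- \frac{1}{187}\right) = 229 - \frac{42}{17} = \frac{3851}{17}$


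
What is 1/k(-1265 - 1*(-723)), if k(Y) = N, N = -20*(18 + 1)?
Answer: -1/380 ≈ -0.0026316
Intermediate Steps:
N = -380 (N = -20*19 = -380)
k(Y) = -380
1/k(-1265 - 1*(-723)) = 1/(-380) = -1/380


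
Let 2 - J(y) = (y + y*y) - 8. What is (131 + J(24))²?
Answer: 210681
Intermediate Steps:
J(y) = 10 - y - y² (J(y) = 2 - ((y + y*y) - 8) = 2 - ((y + y²) - 8) = 2 - (-8 + y + y²) = 2 + (8 - y - y²) = 10 - y - y²)
(131 + J(24))² = (131 + (10 - 1*24 - 1*24²))² = (131 + (10 - 24 - 1*576))² = (131 + (10 - 24 - 576))² = (131 - 590)² = (-459)² = 210681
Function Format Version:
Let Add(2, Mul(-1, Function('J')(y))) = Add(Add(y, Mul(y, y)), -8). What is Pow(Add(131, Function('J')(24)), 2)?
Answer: 210681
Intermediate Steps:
Function('J')(y) = Add(10, Mul(-1, y), Mul(-1, Pow(y, 2))) (Function('J')(y) = Add(2, Mul(-1, Add(Add(y, Mul(y, y)), -8))) = Add(2, Mul(-1, Add(Add(y, Pow(y, 2)), -8))) = Add(2, Mul(-1, Add(-8, y, Pow(y, 2)))) = Add(2, Add(8, Mul(-1, y), Mul(-1, Pow(y, 2)))) = Add(10, Mul(-1, y), Mul(-1, Pow(y, 2))))
Pow(Add(131, Function('J')(24)), 2) = Pow(Add(131, Add(10, Mul(-1, 24), Mul(-1, Pow(24, 2)))), 2) = Pow(Add(131, Add(10, -24, Mul(-1, 576))), 2) = Pow(Add(131, Add(10, -24, -576)), 2) = Pow(Add(131, -590), 2) = Pow(-459, 2) = 210681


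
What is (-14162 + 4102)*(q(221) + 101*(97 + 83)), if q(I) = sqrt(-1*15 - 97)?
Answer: -182890800 - 40240*I*sqrt(7) ≈ -1.8289e+8 - 1.0647e+5*I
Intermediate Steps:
q(I) = 4*I*sqrt(7) (q(I) = sqrt(-15 - 97) = sqrt(-112) = 4*I*sqrt(7))
(-14162 + 4102)*(q(221) + 101*(97 + 83)) = (-14162 + 4102)*(4*I*sqrt(7) + 101*(97 + 83)) = -10060*(4*I*sqrt(7) + 101*180) = -10060*(4*I*sqrt(7) + 18180) = -10060*(18180 + 4*I*sqrt(7)) = -182890800 - 40240*I*sqrt(7)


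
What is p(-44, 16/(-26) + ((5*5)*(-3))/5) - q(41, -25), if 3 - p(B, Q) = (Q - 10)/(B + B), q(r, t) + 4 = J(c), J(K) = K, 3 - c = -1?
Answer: 3099/1144 ≈ 2.7089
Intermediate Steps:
c = 4 (c = 3 - 1*(-1) = 3 + 1 = 4)
q(r, t) = 0 (q(r, t) = -4 + 4 = 0)
p(B, Q) = 3 - (-10 + Q)/(2*B) (p(B, Q) = 3 - (Q - 10)/(B + B) = 3 - (-10 + Q)/(2*B))
p(-44, 16/(-26) + ((5*5)*(-3))/5) - q(41, -25) = (½)*(10 - (16/(-26) + ((5*5)*(-3))/5) + 6*(-44))/(-44) - 1*0 = (½)*(-1/44)*(10 - (16*(-1/26) + (25*(-3))*(⅕)) - 264) + 0 = (½)*(-1/44)*(10 - (-8/13 - 75*⅕) - 264) + 0 = (½)*(-1/44)*(10 - (-8/13 - 15) - 264) + 0 = (½)*(-1/44)*(10 - 1*(-203/13) - 264) + 0 = (½)*(-1/44)*(10 + 203/13 - 264) + 0 = (½)*(-1/44)*(-3099/13) + 0 = 3099/1144 + 0 = 3099/1144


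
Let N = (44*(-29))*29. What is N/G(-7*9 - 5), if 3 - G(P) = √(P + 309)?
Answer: 957/2 + 319*√241/2 ≈ 2954.6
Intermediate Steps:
G(P) = 3 - √(309 + P) (G(P) = 3 - √(P + 309) = 3 - √(309 + P))
N = -37004 (N = -1276*29 = -37004)
N/G(-7*9 - 5) = -37004/(3 - √(309 + (-7*9 - 5))) = -37004/(3 - √(309 + (-63 - 5))) = -37004/(3 - √(309 - 68)) = -37004/(3 - √241)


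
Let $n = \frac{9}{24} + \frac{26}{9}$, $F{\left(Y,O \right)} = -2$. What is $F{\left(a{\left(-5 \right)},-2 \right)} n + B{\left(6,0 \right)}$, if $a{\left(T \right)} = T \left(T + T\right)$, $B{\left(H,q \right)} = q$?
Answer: $- \frac{235}{36} \approx -6.5278$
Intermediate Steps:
$a{\left(T \right)} = 2 T^{2}$ ($a{\left(T \right)} = T 2 T = 2 T^{2}$)
$n = \frac{235}{72}$ ($n = 9 \cdot \frac{1}{24} + 26 \cdot \frac{1}{9} = \frac{3}{8} + \frac{26}{9} = \frac{235}{72} \approx 3.2639$)
$F{\left(a{\left(-5 \right)},-2 \right)} n + B{\left(6,0 \right)} = \left(-2\right) \frac{235}{72} + 0 = - \frac{235}{36} + 0 = - \frac{235}{36}$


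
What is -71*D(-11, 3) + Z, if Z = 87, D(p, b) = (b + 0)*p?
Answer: 2430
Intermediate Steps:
D(p, b) = b*p
-71*D(-11, 3) + Z = -213*(-11) + 87 = -71*(-33) + 87 = 2343 + 87 = 2430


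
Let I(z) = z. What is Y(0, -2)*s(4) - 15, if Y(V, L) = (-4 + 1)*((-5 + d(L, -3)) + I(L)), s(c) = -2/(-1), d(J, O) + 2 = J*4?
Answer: 87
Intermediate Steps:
d(J, O) = -2 + 4*J (d(J, O) = -2 + J*4 = -2 + 4*J)
s(c) = 2 (s(c) = -2*(-1) = 2)
Y(V, L) = 21 - 15*L (Y(V, L) = (-4 + 1)*((-5 + (-2 + 4*L)) + L) = -3*((-7 + 4*L) + L) = -3*(-7 + 5*L) = 21 - 15*L)
Y(0, -2)*s(4) - 15 = (21 - 15*(-2))*2 - 15 = (21 + 30)*2 - 15 = 51*2 - 15 = 102 - 15 = 87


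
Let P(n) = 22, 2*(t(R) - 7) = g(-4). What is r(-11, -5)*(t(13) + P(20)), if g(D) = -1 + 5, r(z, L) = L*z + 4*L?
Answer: 1085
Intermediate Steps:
r(z, L) = 4*L + L*z
g(D) = 4
t(R) = 9 (t(R) = 7 + (½)*4 = 7 + 2 = 9)
r(-11, -5)*(t(13) + P(20)) = (-5*(4 - 11))*(9 + 22) = -5*(-7)*31 = 35*31 = 1085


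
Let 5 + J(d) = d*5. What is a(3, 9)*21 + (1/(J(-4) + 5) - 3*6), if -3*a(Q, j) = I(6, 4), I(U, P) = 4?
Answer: -921/20 ≈ -46.050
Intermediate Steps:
J(d) = -5 + 5*d (J(d) = -5 + d*5 = -5 + 5*d)
a(Q, j) = -4/3 (a(Q, j) = -⅓*4 = -4/3)
a(3, 9)*21 + (1/(J(-4) + 5) - 3*6) = -4/3*21 + (1/((-5 + 5*(-4)) + 5) - 3*6) = -28 + (1/((-5 - 20) + 5) - 18) = -28 + (1/(-25 + 5) - 18) = -28 + (1/(-20) - 18) = -28 + (-1/20 - 18) = -28 - 361/20 = -921/20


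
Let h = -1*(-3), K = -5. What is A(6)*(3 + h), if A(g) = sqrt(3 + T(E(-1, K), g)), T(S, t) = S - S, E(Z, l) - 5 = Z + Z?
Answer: 6*sqrt(3) ≈ 10.392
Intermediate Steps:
E(Z, l) = 5 + 2*Z (E(Z, l) = 5 + (Z + Z) = 5 + 2*Z)
h = 3
T(S, t) = 0
A(g) = sqrt(3) (A(g) = sqrt(3 + 0) = sqrt(3))
A(6)*(3 + h) = sqrt(3)*(3 + 3) = sqrt(3)*6 = 6*sqrt(3)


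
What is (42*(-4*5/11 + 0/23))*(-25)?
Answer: 21000/11 ≈ 1909.1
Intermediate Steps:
(42*(-4*5/11 + 0/23))*(-25) = (42*(-20*1/11 + 0*(1/23)))*(-25) = (42*(-20/11 + 0))*(-25) = (42*(-20/11))*(-25) = -840/11*(-25) = 21000/11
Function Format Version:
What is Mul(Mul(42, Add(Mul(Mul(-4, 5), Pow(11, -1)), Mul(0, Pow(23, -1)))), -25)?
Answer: Rational(21000, 11) ≈ 1909.1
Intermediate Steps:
Mul(Mul(42, Add(Mul(Mul(-4, 5), Pow(11, -1)), Mul(0, Pow(23, -1)))), -25) = Mul(Mul(42, Add(Mul(-20, Rational(1, 11)), Mul(0, Rational(1, 23)))), -25) = Mul(Mul(42, Add(Rational(-20, 11), 0)), -25) = Mul(Mul(42, Rational(-20, 11)), -25) = Mul(Rational(-840, 11), -25) = Rational(21000, 11)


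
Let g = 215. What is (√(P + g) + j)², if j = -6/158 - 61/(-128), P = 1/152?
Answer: 418088139083/1942798336 + 4435*√1241878/384256 ≈ 228.06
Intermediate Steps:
P = 1/152 ≈ 0.0065789
j = 4435/10112 (j = -6*1/158 - 61*(-1/128) = -3/79 + 61/128 = 4435/10112 ≈ 0.43859)
(√(P + g) + j)² = (√(1/152 + 215) + 4435/10112)² = (√(32681/152) + 4435/10112)² = (√1241878/76 + 4435/10112)² = (4435/10112 + √1241878/76)²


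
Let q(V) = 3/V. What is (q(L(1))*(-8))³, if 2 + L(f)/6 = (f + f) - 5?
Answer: 64/125 ≈ 0.51200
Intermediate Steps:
L(f) = -42 + 12*f (L(f) = -12 + 6*((f + f) - 5) = -12 + 6*(2*f - 5) = -12 + 6*(-5 + 2*f) = -12 + (-30 + 12*f) = -42 + 12*f)
(q(L(1))*(-8))³ = ((3/(-42 + 12*1))*(-8))³ = ((3/(-42 + 12))*(-8))³ = ((3/(-30))*(-8))³ = ((3*(-1/30))*(-8))³ = (-⅒*(-8))³ = (⅘)³ = 64/125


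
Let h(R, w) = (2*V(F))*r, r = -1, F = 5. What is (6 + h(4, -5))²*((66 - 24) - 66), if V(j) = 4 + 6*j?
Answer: -92256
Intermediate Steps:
h(R, w) = -68 (h(R, w) = (2*(4 + 6*5))*(-1) = (2*(4 + 30))*(-1) = (2*34)*(-1) = 68*(-1) = -68)
(6 + h(4, -5))²*((66 - 24) - 66) = (6 - 68)²*((66 - 24) - 66) = (-62)²*(42 - 66) = 3844*(-24) = -92256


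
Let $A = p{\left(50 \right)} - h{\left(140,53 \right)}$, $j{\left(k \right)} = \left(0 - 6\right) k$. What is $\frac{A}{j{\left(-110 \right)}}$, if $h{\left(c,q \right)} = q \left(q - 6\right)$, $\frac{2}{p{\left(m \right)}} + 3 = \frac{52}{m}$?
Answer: $- \frac{40703}{10780} \approx -3.7758$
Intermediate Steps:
$p{\left(m \right)} = \frac{2}{-3 + \frac{52}{m}}$
$j{\left(k \right)} = - 6 k$
$h{\left(c,q \right)} = q \left(-6 + q\right)$
$A = - \frac{122109}{49}$ ($A = \left(-2\right) 50 \frac{1}{-52 + 3 \cdot 50} - 53 \left(-6 + 53\right) = \left(-2\right) 50 \frac{1}{-52 + 150} - 53 \cdot 47 = \left(-2\right) 50 \cdot \frac{1}{98} - 2491 = - \frac{50}{49} - 2491 = - \frac{122109}{49} \approx -2492.0$)
$\frac{A}{j{\left(-110 \right)}} = - \frac{122109}{49 \left(\left(-6\right) \left(-110\right)\right)} = - \frac{122109}{49 \cdot 660} = \left(- \frac{122109}{49}\right) \frac{1}{660} = - \frac{40703}{10780}$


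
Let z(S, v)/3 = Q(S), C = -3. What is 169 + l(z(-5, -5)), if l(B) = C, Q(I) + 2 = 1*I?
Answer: 166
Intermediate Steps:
Q(I) = -2 + I (Q(I) = -2 + 1*I = -2 + I)
z(S, v) = -6 + 3*S (z(S, v) = 3*(-2 + S) = -6 + 3*S)
l(B) = -3
169 + l(z(-5, -5)) = 169 - 3 = 166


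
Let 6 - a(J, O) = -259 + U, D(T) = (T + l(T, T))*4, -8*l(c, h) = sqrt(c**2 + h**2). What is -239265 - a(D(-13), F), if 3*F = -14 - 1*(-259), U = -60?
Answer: -239590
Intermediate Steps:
l(c, h) = -sqrt(c**2 + h**2)/8
D(T) = 4*T - sqrt(2)*sqrt(T**2)/2 (D(T) = (T - sqrt(T**2 + T**2)/8)*4 = (T - sqrt(2)*sqrt(T**2)/8)*4 = 4*T - sqrt(2)*sqrt(T**2)/2)
F = 245/3 (F = (-14 - 1*(-259))/3 = (-14 + 259)/3 = (1/3)*245 = 245/3 ≈ 81.667)
a(J, O) = 325 (a(J, O) = 6 - (-259 - 60) = 6 - 1*(-319) = 6 + 319 = 325)
-239265 - a(D(-13), F) = -239265 - 1*325 = -239265 - 325 = -239590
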